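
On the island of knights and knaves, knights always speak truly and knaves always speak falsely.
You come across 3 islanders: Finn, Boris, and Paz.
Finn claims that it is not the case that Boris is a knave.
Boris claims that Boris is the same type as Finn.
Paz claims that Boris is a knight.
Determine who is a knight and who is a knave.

Finn is a knight, Boris is a knight, and Paz is a knight.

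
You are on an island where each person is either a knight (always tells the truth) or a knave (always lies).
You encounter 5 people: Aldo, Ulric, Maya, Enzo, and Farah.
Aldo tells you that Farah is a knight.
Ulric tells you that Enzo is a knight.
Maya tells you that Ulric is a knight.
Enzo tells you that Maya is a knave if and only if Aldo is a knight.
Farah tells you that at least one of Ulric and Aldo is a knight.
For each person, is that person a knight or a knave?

Aldo is a knave, Ulric is a knave, Maya is a knave, Enzo is a knave, and Farah is a knave.

Aldo is a knave, so "Farah is a knight" must be false — and it is.
As a knave, Ulric's statement "Enzo is a knight" should be false; it is.
Maya (knave): "Ulric is a knight" — false. ✓
Enzo is a knave, so "Maya is a knave if and only if Aldo is a knight" must be false — and it is.
Farah is a knave; "at least one of Ulric and Aldo is a knight" is false, as required.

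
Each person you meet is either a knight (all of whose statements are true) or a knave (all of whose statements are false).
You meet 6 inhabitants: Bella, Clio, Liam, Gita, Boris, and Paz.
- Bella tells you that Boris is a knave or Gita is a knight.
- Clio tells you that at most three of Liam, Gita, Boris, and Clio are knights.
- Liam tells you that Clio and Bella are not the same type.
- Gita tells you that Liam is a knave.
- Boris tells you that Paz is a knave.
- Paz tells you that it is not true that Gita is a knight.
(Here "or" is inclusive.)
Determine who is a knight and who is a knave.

Bella is a knight, so "Boris is a knave or Gita is a knight" must be true — and it is.
Clio is a knight, and the claim "at most three of Liam, Gita, Boris, and Clio are knights" is indeed true.
Liam (knave): "Clio and Bella are not the same type" — False. ✓
Gita is a knight, and the claim "Liam is a knave" is indeed true.
Boris (knight): "Paz is a knave" — true. ✓
As a knave, Paz's statement "it is not true that Gita is a knight" should be False; it is.

Bella is a knight, Clio is a knight, Liam is a knave, Gita is a knight, Boris is a knight, and Paz is a knave.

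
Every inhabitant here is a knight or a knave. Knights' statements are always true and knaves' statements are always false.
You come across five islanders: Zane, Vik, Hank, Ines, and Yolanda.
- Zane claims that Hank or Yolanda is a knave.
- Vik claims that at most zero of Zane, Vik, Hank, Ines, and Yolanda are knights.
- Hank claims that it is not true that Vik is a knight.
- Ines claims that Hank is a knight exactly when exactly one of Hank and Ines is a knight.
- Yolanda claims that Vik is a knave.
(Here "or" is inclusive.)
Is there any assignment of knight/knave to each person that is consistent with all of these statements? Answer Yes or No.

No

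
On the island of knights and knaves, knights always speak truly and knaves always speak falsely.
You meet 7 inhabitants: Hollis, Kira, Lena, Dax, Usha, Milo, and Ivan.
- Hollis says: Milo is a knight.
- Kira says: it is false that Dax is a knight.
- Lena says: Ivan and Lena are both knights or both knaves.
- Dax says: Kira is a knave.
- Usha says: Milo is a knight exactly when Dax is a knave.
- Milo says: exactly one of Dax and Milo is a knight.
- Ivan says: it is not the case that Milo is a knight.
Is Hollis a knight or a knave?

Hollis is a knave.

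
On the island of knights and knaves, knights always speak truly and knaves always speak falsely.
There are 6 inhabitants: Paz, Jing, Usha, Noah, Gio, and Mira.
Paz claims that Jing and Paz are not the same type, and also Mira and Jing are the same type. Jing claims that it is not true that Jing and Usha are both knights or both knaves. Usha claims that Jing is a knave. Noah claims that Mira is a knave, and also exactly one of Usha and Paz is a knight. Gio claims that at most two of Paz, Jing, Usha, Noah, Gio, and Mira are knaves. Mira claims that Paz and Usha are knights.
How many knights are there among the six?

1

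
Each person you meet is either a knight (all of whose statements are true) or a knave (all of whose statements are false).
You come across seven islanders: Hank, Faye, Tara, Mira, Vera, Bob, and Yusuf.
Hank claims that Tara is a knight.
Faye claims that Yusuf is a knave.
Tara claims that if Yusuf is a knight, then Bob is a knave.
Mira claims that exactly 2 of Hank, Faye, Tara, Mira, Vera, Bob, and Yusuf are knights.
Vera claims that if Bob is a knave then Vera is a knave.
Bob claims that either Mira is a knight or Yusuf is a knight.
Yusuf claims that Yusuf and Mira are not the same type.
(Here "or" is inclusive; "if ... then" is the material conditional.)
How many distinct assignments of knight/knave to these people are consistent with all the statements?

Consistent assignments:
  Hank=knave, Faye=knave, Tara=knave, Mira=knave, Vera=knight, Bob=knight, Yusuf=knight

1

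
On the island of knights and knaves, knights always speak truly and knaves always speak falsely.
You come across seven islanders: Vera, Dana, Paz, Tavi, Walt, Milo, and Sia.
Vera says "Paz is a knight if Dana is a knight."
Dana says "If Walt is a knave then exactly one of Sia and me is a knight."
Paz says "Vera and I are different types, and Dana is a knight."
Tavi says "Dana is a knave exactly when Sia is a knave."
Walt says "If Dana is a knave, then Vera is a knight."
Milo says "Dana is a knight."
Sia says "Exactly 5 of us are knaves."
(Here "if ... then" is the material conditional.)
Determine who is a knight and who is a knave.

Vera is a knave, so "Paz is a knight if Dana is a knight" must be False — and it is.
Since Dana is a knight, "if Walt is a knave then exactly one of Sia and me is a knight" needs to be true, which holds.
Paz is a knave; "Vera and I are different types, and Dana is a knight" is False, as required.
Since Tavi is a knave, "Dana is a knave exactly when Sia is a knave" needs to be False, which holds.
Walt (knight): "if Dana is a knave, then Vera is a knight" — true. ✓
Milo is a knight, so "Dana is a knight" must be true — and it is.
Sia is a knave; "exactly 5 of us are knaves" is False, as required.

Vera is a knave, Dana is a knight, Paz is a knave, Tavi is a knave, Walt is a knight, Milo is a knight, and Sia is a knave.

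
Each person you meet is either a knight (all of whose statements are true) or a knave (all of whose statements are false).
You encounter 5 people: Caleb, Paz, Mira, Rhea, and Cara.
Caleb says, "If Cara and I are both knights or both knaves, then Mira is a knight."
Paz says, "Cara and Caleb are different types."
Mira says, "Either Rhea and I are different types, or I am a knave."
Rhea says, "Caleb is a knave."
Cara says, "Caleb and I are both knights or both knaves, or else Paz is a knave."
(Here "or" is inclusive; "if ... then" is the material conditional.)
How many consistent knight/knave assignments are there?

2

Consistent assignments:
  Caleb=knight, Paz=knight, Mira=knight, Rhea=knave, Cara=knave
  Caleb=knight, Paz=knave, Mira=knight, Rhea=knave, Cara=knight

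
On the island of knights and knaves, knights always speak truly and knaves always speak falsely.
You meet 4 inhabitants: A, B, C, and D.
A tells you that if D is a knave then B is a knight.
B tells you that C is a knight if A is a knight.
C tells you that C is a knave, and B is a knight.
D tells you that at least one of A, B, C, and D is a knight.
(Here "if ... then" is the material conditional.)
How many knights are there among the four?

2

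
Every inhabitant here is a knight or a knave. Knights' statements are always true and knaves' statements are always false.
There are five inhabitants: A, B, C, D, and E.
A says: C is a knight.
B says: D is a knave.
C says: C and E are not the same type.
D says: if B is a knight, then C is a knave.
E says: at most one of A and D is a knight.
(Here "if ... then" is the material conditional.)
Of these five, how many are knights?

3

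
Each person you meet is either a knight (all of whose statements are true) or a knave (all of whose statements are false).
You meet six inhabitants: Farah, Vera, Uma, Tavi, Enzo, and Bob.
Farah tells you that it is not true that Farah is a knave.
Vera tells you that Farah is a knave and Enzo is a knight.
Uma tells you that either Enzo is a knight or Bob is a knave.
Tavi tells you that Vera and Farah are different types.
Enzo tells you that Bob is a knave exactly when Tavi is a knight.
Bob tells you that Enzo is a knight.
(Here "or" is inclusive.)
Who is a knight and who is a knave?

Farah is a knave, Vera is a knave, Uma is a knight, Tavi is a knave, Enzo is a knave, and Bob is a knave.

Farah is a knave; "it is not true that Farah is a knave" is false, as required.
Since Vera is a knave, "Farah is a knave and Enzo is a knight" needs to be false, which holds.
Uma is a knight, and the claim "either Enzo is a knight or Bob is a knave" is indeed True.
As a knave, Tavi's statement "Vera and Farah are different types" should be false; it is.
Enzo is a knave, and the claim "Bob is a knave exactly when Tavi is a knight" is indeed false.
Bob is a knave; "Enzo is a knight" is false, as required.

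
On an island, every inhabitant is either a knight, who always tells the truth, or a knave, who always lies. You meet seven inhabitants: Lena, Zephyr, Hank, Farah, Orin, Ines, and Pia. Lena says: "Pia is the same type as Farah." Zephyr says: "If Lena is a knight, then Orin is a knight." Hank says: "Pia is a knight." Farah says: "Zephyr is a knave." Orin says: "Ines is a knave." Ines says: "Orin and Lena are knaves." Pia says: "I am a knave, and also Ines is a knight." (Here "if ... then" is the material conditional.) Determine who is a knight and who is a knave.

Lena is a knight, Zephyr is a knight, Hank is a knave, Farah is a knave, Orin is a knight, Ines is a knave, and Pia is a knave.

Lena (knight): "Pia is the same type as Farah" — true. ✓
Since Zephyr is a knight, "if Lena is a knight, then Orin is a knight" needs to be true, which holds.
Hank is a knave, and the claim "Pia is a knight" is indeed False.
Farah is a knave, and the claim "Zephyr is a knave" is indeed False.
Orin is a knight, so "Ines is a knave" must be true — and it is.
As a knave, Ines's statement "Orin and Lena are knaves" should be False; it is.
Pia (knave): "I am a knave, and also Ines is a knight" — False. ✓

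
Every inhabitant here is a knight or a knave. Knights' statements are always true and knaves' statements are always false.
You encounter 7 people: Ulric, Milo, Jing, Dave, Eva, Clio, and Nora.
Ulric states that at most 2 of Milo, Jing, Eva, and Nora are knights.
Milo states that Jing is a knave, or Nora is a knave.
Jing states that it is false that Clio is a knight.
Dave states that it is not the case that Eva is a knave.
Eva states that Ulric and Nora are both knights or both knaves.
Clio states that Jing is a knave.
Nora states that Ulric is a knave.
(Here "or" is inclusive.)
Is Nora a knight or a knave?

Nora is a knave.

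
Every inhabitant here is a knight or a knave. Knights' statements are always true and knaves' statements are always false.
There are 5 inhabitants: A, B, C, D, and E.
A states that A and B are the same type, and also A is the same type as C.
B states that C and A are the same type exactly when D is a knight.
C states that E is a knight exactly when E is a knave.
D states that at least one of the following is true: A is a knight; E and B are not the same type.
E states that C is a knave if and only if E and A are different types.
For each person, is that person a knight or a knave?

A is a knave, B is a knight, C is a knave, D is a knight, and E is a knave.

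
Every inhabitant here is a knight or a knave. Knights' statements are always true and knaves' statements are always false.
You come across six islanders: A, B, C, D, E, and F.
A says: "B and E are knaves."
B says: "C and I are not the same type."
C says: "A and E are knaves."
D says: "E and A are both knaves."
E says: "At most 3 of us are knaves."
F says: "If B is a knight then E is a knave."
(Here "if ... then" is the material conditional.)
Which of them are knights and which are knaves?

A is a knight, so "B and E are knaves" must be True — and it is.
Since B is a knave, "C and I are not the same type" needs to be false, which holds.
C is a knave, and the claim "A and E are knaves" is indeed false.
Since D is a knave, "E and A are both knaves" needs to be false, which holds.
E is a knave; "at most 3 of us are knaves" is false, as required.
As a knight, F's statement "if B is a knight then E is a knave" should be True; it is.

Knights: A and F. Knaves: B, C, D, and E.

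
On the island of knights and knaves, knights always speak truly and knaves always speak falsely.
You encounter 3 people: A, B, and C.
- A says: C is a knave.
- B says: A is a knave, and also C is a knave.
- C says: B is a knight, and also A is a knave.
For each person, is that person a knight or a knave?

A is a knight, B is a knave, and C is a knave.

A is a knight, and the claim "C is a knave" is indeed True.
B is a knave; "A is a knave, and also C is a knave" is false, as required.
C is a knave; "B is a knight, and also A is a knave" is false, as required.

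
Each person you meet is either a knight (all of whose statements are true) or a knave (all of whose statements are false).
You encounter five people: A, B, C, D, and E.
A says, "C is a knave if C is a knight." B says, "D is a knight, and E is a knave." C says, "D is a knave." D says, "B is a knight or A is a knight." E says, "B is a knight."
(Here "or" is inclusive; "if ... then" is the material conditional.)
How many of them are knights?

The unique consistent assignment is A=knave, B=knave, C=knight, D=knave, E=knave.
That has 1 knight.

1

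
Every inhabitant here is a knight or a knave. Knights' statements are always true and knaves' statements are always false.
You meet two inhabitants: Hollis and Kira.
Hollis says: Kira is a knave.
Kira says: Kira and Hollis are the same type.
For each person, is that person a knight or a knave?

Knights: Hollis. Knaves: Kira.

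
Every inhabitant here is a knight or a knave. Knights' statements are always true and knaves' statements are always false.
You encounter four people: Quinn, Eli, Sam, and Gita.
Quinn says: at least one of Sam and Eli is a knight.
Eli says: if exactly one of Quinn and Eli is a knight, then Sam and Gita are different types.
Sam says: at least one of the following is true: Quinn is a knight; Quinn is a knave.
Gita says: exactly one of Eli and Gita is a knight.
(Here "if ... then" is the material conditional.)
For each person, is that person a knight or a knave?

Quinn is a knight, Eli is a knave, Sam is a knight, and Gita is a knight.

Suppose Quinn is a knave. Then Quinn's statement "at least one of Sam and Eli is a knight" would have to be false. Checking the 8 ways to assign the others, none is consistent with every speaker.
(For instance, with Eli=knave, Sam=knight, Gita=knight, Quinn's claim "at least one of Sam and Eli is a knight" comes out true where it would need to be false.)
So Quinn must be a knight, making "at least one of Sam and Eli is a knight" true. Taking Quinn=knight, Eli=knave, Sam=knight, Gita=knight, each remaining statement checks out:
  Eli (knave): "if exactly one of Quinn and Eli is a knight, then Sam and Gita are different types" — false. ✓
  Sam (knight): "at least one of the following is true: Quinn is a knight; Quinn is a knave" — true. ✓
  Gita (knight): "exactly one of Eli and Gita is a knight" — true. ✓
This is the unique consistent assignment.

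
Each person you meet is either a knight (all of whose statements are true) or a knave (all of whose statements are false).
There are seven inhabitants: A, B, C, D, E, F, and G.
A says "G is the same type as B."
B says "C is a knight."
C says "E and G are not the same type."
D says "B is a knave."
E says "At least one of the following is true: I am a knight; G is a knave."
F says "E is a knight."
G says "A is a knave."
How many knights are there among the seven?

4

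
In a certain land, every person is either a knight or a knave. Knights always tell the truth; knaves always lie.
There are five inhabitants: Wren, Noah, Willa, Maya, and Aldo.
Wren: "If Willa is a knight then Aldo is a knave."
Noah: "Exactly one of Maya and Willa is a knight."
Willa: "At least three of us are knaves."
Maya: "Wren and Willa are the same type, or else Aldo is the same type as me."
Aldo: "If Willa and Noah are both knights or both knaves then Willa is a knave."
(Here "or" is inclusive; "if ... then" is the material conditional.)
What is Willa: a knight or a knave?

Willa is a knave.

Consistent assignments: {Wren=knight, Noah=knight, Willa=knave, Maya=knight, Aldo=knight}
In every consistent assignment, Willa is a knave.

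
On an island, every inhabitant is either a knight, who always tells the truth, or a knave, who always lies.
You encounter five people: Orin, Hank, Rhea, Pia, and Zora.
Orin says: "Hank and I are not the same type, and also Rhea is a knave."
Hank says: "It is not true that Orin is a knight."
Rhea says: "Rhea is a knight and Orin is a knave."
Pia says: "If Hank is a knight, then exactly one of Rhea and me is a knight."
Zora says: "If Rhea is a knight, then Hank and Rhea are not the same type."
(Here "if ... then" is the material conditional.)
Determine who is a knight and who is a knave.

Knights: Orin, Pia, and Zora. Knaves: Hank and Rhea.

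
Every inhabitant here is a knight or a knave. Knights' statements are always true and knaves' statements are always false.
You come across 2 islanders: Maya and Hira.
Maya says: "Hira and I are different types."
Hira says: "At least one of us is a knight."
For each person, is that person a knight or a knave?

Maya is a knave and Hira is a knave.

Maya is a knave, so "Hira and I are different types" must be False — and it is.
Hira (knave): "at least one of us is a knight" — False. ✓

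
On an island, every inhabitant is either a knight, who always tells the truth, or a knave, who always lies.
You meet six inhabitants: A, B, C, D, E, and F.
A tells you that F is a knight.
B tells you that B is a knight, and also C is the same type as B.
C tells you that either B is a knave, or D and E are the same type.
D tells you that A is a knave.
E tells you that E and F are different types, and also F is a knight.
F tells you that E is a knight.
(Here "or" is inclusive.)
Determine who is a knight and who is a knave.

A (knave): "F is a knight" — false. ✓
B is a knave, so "B is a knight, and also C is the same type as B" must be false — and it is.
As a knight, C's statement "either B is a knave, or D and E are the same type" should be true; it is.
D is a knight; "A is a knave" is true, as required.
E is a knave, so "E and F are different types, and also F is a knight" must be false — and it is.
As a knave, F's statement "E is a knight" should be false; it is.

A is a knave, B is a knave, C is a knight, D is a knight, E is a knave, and F is a knave.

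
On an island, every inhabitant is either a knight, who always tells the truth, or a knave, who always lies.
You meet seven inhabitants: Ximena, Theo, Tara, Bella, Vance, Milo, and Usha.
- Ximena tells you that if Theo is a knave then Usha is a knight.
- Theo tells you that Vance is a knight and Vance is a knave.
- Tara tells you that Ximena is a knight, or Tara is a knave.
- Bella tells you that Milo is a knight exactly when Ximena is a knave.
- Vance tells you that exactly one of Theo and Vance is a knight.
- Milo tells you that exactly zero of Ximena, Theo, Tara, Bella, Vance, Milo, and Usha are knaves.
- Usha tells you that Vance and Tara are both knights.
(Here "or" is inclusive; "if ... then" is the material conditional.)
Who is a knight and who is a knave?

Ximena is a knight, so "if Theo is a knave then Usha is a knight" must be True — and it is.
Theo (knave): "Vance is a knight and Vance is a knave" — false. ✓
Since Tara is a knight, "Ximena is a knight, or Tara is a knave" needs to be True, which holds.
Bella is a knight, and the claim "Milo is a knight exactly when Ximena is a knave" is indeed True.
Vance is a knight; "exactly one of Theo and Vance is a knight" is True, as required.
Milo is a knave, so "exactly zero of Ximena, Theo, Tara, Bella, Vance, Milo, and Usha are knaves" must be false — and it is.
Usha is a knight; "Vance and Tara are both knights" is True, as required.

Knights: Ximena, Tara, Bella, Vance, and Usha. Knaves: Theo and Milo.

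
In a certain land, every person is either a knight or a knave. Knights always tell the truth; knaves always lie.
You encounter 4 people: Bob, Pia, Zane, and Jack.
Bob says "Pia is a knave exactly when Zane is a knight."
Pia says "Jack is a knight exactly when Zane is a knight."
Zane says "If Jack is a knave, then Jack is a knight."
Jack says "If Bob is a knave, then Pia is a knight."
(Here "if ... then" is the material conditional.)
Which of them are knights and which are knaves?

Bob is a knave, Pia is a knight, Zane is a knight, and Jack is a knight.

Suppose Bob is a knight. Then Bob's statement "Pia is a knave exactly when Zane is a knight" would have to be true. Checking the 8 ways to assign the others, none is consistent with every speaker.
(For instance, with Pia=knight, Zane=knight, Jack=knight, Bob's claim "Pia is a knave exactly when Zane is a knight" comes out false where it would need to be true.)
So Bob must be a knave, making "Pia is a knave exactly when Zane is a knight" false. Taking Bob=knave, Pia=knight, Zane=knight, Jack=knight, each remaining statement checks out:
  Pia (knight): "Jack is a knight exactly when Zane is a knight" — true. ✓
  Zane (knight): "if Jack is a knave, then Jack is a knight" — true. ✓
  Jack (knight): "if Bob is a knave, then Pia is a knight" — true. ✓
This is the unique consistent assignment.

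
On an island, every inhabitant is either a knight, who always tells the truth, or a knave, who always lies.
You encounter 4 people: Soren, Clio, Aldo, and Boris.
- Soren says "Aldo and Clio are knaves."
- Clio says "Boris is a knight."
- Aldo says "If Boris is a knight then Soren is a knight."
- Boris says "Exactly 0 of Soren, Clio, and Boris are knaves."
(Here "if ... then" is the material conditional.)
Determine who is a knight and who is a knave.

Knights: Aldo. Knaves: Soren, Clio, and Boris.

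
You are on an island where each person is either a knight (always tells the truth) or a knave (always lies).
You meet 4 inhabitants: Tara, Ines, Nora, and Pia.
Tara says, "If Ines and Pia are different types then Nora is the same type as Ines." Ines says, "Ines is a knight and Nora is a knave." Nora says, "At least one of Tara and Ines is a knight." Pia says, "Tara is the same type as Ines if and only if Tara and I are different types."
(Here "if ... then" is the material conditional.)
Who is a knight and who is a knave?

Tara is a knight, and the claim "if Ines and Pia are different types then Nora is the same type as Ines" is indeed True.
Ines is a knave, so "Ines is a knight and Nora is a knave" must be False — and it is.
Nora is a knight, and the claim "at least one of Tara and Ines is a knight" is indeed True.
Since Pia is a knave, "Tara is the same type as Ines if and only if Tara and I are different types" needs to be False, which holds.

Tara is a knight, Ines is a knave, Nora is a knight, and Pia is a knave.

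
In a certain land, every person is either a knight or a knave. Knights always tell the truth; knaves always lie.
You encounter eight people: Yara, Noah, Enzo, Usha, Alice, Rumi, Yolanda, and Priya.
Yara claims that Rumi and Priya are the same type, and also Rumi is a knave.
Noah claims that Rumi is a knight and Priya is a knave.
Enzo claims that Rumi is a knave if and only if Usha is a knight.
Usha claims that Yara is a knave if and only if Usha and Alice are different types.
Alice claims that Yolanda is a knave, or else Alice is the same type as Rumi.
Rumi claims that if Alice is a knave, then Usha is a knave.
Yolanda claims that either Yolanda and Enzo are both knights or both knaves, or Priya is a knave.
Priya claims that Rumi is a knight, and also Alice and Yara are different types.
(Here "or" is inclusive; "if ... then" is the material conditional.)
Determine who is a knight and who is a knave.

Yara is a knave, and the claim "Rumi and Priya are the same type, and also Rumi is a knave" is indeed false.
Noah is a knight, so "Rumi is a knight and Priya is a knave" must be True — and it is.
Since Enzo is a knight, "Rumi is a knave if and only if Usha is a knight" needs to be True, which holds.
Usha (knave): "Yara is a knave if and only if Usha and Alice are different types" — false. ✓
Alice is a knave, so "Yolanda is a knave, or else Alice is the same type as Rumi" must be false — and it is.
Rumi (knight): "if Alice is a knave, then Usha is a knave" — True. ✓
Yolanda is a knight; "either Yolanda and Enzo are both knights or both knaves, or Priya is a knave" is True, as required.
As a knave, Priya's statement "Rumi is a knight, and also Alice and Yara are different types" should be false; it is.

Knights: Noah, Enzo, Rumi, and Yolanda. Knaves: Yara, Usha, Alice, and Priya.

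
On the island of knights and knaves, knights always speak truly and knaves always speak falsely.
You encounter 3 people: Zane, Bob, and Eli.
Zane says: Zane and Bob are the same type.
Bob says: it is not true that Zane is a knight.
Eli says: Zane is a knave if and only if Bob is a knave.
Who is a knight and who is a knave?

Zane is a knave; "Zane and Bob are the same type" is False, as required.
As a knight, Bob's statement "it is not true that Zane is a knight" should be True; it is.
Eli (knave): "Zane is a knave if and only if Bob is a knave" — False. ✓

Knights: Bob. Knaves: Zane and Eli.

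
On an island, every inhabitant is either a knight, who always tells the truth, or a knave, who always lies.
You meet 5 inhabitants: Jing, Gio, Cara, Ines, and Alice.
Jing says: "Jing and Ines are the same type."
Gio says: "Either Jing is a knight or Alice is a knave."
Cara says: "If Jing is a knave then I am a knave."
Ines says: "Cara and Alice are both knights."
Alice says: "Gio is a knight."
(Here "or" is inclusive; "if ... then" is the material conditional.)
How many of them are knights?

5

The unique consistent assignment is Jing=knight, Gio=knight, Cara=knight, Ines=knight, Alice=knight.
That has 5 knights.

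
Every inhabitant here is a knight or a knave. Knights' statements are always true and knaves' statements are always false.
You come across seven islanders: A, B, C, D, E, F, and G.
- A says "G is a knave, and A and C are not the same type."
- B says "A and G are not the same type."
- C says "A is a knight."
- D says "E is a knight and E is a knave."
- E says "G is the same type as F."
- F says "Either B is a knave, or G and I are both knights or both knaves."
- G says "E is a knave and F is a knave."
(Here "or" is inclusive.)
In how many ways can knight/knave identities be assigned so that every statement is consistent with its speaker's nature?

2

Consistent assignments:
  A=knave, B=knight, C=knave, D=knave, E=knave, F=knave, G=knight
  A=knave, B=knave, C=knave, D=knave, E=knave, F=knight, G=knave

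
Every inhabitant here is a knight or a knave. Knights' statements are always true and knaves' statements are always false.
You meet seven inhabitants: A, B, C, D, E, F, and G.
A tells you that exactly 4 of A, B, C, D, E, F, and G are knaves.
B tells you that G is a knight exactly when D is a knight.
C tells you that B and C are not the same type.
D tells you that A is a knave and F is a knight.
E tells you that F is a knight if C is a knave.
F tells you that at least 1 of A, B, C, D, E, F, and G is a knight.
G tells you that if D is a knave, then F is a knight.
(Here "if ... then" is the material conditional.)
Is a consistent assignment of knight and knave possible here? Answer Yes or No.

No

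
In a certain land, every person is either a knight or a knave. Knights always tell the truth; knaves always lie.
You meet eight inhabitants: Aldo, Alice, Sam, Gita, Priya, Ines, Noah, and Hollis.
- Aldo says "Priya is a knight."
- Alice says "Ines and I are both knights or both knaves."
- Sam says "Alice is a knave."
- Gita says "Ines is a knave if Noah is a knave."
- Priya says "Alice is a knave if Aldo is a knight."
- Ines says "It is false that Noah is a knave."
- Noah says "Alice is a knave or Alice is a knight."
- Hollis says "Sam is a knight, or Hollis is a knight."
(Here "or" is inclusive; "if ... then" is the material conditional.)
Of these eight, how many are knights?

7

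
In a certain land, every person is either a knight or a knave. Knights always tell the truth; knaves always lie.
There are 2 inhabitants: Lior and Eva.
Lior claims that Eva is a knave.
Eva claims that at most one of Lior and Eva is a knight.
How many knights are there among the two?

1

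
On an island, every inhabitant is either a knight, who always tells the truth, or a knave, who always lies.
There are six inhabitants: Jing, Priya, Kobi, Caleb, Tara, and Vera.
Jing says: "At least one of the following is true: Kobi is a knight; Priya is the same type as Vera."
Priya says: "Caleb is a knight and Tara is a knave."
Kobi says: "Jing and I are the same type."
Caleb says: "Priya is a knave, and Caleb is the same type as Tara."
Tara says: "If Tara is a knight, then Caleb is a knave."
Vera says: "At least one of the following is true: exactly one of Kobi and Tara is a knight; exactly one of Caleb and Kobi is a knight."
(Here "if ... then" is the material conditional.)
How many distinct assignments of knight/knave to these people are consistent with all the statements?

1

Consistent assignments:
  Jing=knight, Priya=knave, Kobi=knight, Caleb=knave, Tara=knight, Vera=knight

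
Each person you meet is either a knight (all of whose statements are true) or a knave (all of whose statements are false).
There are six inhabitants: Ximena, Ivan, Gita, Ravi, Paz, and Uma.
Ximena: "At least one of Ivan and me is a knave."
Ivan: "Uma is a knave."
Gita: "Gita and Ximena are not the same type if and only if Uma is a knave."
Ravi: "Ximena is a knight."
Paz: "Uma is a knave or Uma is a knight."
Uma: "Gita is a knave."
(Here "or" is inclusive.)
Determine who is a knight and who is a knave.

Ximena (knight): "at least one of Ivan and me is a knave" — True. ✓
As a knave, Ivan's statement "Uma is a knave" should be false; it is.
Gita is a knave, and the claim "Gita and Ximena are not the same type if and only if Uma is a knave" is indeed false.
Ravi is a knight, and the claim "Ximena is a knight" is indeed True.
Paz is a knight; "Uma is a knave or Uma is a knight" is True, as required.
Since Uma is a knight, "Gita is a knave" needs to be True, which holds.

Knights: Ximena, Ravi, Paz, and Uma. Knaves: Ivan and Gita.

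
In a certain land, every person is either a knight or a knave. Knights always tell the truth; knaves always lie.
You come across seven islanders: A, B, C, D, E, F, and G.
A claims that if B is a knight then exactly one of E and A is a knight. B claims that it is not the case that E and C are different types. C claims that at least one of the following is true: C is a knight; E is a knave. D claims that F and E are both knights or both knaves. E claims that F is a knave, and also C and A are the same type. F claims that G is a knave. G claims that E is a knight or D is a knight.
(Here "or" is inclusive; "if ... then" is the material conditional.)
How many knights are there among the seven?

3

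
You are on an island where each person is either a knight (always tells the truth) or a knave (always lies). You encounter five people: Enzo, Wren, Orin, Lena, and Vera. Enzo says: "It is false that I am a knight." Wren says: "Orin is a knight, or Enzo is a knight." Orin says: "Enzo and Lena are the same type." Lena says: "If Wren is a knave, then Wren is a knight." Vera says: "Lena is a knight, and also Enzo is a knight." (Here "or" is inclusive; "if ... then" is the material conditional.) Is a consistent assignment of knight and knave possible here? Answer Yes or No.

No

Checking all 32 assignments, each has at least one speaker whose statement's truth value contradicts their type.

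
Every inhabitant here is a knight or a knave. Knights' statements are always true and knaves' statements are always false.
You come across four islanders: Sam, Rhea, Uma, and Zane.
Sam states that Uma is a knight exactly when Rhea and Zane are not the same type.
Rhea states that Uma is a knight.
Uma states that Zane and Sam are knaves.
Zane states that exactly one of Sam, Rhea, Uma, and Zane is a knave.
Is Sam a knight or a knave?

Sam is a knight.

Consistent assignments: {Sam=knight, Rhea=knave, Uma=knave, Zane=knave}
In every consistent assignment, Sam is a knight.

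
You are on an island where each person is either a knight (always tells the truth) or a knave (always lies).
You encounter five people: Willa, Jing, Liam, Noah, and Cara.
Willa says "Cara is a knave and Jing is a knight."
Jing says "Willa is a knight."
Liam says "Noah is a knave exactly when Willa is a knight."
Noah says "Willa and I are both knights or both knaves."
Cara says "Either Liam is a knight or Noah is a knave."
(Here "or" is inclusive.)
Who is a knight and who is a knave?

Knights: Willa, Jing, and Noah. Knaves: Liam and Cara.

Suppose Willa is a knave. Then Willa's statement "Cara is a knave and Jing is a knight" would have to be false. Checking the 16 ways to assign the others, none is consistent with every speaker.
(For instance, with Jing=knight, Liam=knave, Noah=knight, Cara=knave, Willa's claim "Cara is a knave and Jing is a knight" comes out true where it would need to be false.)
So Willa must be a knight, making "Cara is a knave and Jing is a knight" true. Taking Willa=knight, Jing=knight, Liam=knave, Noah=knight, Cara=knave, each remaining statement checks out:
  Jing (knight): "Willa is a knight" — true. ✓
  Liam (knave): "Noah is a knave exactly when Willa is a knight" — false. ✓
  Noah (knight): "Willa and I are both knights or both knaves" — true. ✓
  Cara (knave): "either Liam is a knight or Noah is a knave" — false. ✓
This is the unique consistent assignment.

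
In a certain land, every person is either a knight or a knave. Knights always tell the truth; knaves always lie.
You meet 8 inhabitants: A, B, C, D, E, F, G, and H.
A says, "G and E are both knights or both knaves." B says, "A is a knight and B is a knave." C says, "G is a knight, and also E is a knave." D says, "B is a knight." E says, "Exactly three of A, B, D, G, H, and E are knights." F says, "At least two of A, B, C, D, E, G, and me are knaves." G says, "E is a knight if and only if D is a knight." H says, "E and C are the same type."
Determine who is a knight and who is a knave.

Knights: C, F, and G. Knaves: A, B, D, E, and H.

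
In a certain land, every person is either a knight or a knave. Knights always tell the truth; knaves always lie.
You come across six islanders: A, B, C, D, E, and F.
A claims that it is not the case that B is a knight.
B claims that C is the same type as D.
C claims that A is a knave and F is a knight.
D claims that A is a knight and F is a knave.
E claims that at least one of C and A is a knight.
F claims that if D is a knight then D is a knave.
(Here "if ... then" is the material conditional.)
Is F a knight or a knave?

F is a knave.

Consistent assignments: {A=knight, B=knave, C=knave, D=knight, E=knight, F=knave}
In every consistent assignment, F is a knave.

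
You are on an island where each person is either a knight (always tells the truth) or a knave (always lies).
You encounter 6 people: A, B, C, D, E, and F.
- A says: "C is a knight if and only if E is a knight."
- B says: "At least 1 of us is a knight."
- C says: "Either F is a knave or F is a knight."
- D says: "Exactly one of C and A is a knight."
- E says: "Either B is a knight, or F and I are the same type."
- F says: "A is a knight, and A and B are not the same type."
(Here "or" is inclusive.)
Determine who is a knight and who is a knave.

As a knight, A's statement "C is a knight if and only if E is a knight" should be True; it is.
B is a knight; "at least 1 of us is a knight" is True, as required.
C is a knight, so "either F is a knave or F is a knight" must be True — and it is.
Since D is a knave, "exactly one of C and A is a knight" needs to be false, which holds.
E is a knight, so "either B is a knight, or F and I are the same type" must be True — and it is.
As a knave, F's statement "A is a knight, and A and B are not the same type" should be false; it is.

A is a knight, B is a knight, C is a knight, D is a knave, E is a knight, and F is a knave.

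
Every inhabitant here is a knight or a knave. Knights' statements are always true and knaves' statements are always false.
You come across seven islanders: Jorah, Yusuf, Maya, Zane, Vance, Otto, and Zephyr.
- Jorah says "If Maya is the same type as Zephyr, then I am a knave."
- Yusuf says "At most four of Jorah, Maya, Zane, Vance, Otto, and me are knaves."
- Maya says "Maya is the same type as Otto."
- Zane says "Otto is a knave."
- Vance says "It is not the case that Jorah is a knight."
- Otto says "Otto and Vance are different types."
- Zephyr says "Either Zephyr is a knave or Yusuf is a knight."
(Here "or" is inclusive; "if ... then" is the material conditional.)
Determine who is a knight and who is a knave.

Since Jorah is a knight, "if Maya is the same type as Zephyr, then I am a knave" needs to be True, which holds.
As a knight, Yusuf's statement "at most four of Jorah, Maya, Zane, Vance, Otto, and me are knaves" should be True; it is.
As a knave, Maya's statement "Maya is the same type as Otto" should be False; it is.
As a knave, Zane's statement "Otto is a knave" should be False; it is.
As a knave, Vance's statement "it is not the case that Jorah is a knight" should be False; it is.
Otto is a knight, so "Otto and Vance are different types" must be True — and it is.
Since Zephyr is a knight, "either Zephyr is a knave or Yusuf is a knight" needs to be True, which holds.

Jorah is a knight, Yusuf is a knight, Maya is a knave, Zane is a knave, Vance is a knave, Otto is a knight, and Zephyr is a knight.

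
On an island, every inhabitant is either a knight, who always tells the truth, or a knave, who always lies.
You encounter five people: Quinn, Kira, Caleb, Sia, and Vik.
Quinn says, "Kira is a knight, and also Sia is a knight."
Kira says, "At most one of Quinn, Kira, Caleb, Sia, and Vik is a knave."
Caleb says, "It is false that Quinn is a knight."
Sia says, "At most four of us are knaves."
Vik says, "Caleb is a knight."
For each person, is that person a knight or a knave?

Quinn is a knave, Kira is a knave, Caleb is a knight, Sia is a knight, and Vik is a knight.

Suppose Quinn is a knight. Then Quinn's statement "Kira is a knight, and also Sia is a knight" would have to be true. Checking the 16 ways to assign the others, none is consistent with every speaker.
(For instance, with Kira=knave, Caleb=knight, Sia=knight, Vik=knight, Quinn's claim "Kira is a knight, and also Sia is a knight" comes out false where it would need to be true.)
So Quinn must be a knave, making "Kira is a knight, and also Sia is a knight" false. Taking Quinn=knave, Kira=knave, Caleb=knight, Sia=knight, Vik=knight, each remaining statement checks out:
  Kira (knave): "at most one of Quinn, Kira, Caleb, Sia, and Vik is a knave" — false. ✓
  Caleb (knight): "it is false that Quinn is a knight" — true. ✓
  Sia (knight): "at most four of us are knaves" — true. ✓
  Vik (knight): "Caleb is a knight" — true. ✓
This is the unique consistent assignment.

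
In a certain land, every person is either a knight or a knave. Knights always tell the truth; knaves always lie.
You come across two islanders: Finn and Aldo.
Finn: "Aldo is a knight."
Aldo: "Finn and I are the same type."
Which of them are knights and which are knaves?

Knights: Finn and Aldo. Knaves: none.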